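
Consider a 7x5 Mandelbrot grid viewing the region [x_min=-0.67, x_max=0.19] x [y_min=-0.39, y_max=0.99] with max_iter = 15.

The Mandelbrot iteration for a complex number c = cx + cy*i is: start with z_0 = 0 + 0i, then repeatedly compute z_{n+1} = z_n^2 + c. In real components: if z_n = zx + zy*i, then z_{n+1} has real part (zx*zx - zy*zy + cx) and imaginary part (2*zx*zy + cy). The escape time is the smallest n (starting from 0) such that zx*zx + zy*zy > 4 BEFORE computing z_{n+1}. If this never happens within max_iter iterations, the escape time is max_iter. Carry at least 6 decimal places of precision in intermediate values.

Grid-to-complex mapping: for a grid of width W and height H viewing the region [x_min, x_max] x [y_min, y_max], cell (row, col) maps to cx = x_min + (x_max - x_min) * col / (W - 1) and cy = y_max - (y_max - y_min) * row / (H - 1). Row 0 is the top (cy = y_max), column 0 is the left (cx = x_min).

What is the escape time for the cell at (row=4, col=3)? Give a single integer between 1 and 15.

Answer: 15

Derivation:
z_0 = 0 + 0i, c = -0.2400 + -0.3900i
Iter 1: z = -0.2400 + -0.3900i, |z|^2 = 0.2097
Iter 2: z = -0.3345 + -0.2028i, |z|^2 = 0.1530
Iter 3: z = -0.1692 + -0.2543i, |z|^2 = 0.0933
Iter 4: z = -0.2760 + -0.3039i, |z|^2 = 0.1686
Iter 5: z = -0.2562 + -0.2222i, |z|^2 = 0.1150
Iter 6: z = -0.2238 + -0.2762i, |z|^2 = 0.1263
Iter 7: z = -0.2662 + -0.2664i, |z|^2 = 0.1418
Iter 8: z = -0.2401 + -0.2482i, |z|^2 = 0.1192
Iter 9: z = -0.2439 + -0.2708i, |z|^2 = 0.1328
Iter 10: z = -0.2538 + -0.2579i, |z|^2 = 0.1309
Iter 11: z = -0.2421 + -0.2591i, |z|^2 = 0.1257
Iter 12: z = -0.2485 + -0.2646i, |z|^2 = 0.1318
Iter 13: z = -0.2482 + -0.2585i, |z|^2 = 0.1284
Iter 14: z = -0.2452 + -0.2617i, |z|^2 = 0.1286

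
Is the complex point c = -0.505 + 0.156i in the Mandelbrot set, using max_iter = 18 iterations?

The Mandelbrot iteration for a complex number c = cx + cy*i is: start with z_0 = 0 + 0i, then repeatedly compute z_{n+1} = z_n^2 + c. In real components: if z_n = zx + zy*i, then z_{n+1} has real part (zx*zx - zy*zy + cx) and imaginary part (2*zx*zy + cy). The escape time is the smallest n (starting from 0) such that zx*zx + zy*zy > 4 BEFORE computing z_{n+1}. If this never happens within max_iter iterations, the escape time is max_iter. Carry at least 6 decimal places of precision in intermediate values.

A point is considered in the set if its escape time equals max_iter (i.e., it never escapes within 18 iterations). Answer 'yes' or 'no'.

z_0 = 0 + 0i, c = -0.5050 + 0.1560i
Iter 1: z = -0.5050 + 0.1560i, |z|^2 = 0.2794
Iter 2: z = -0.2743 + -0.0016i, |z|^2 = 0.0752
Iter 3: z = -0.4298 + 0.1569i, |z|^2 = 0.2093
Iter 4: z = -0.3449 + 0.0212i, |z|^2 = 0.1194
Iter 5: z = -0.3865 + 0.1414i, |z|^2 = 0.1694
Iter 6: z = -0.3756 + 0.0467i, |z|^2 = 0.1433
Iter 7: z = -0.3661 + 0.1209i, |z|^2 = 0.1486
Iter 8: z = -0.3856 + 0.0675i, |z|^2 = 0.1532
Iter 9: z = -0.3609 + 0.1040i, |z|^2 = 0.1410
Iter 10: z = -0.3856 + 0.0810i, |z|^2 = 0.1552
Iter 11: z = -0.3629 + 0.0936i, |z|^2 = 0.1404
Iter 12: z = -0.3821 + 0.0881i, |z|^2 = 0.1537
Iter 13: z = -0.3668 + 0.0887i, |z|^2 = 0.1424
Iter 14: z = -0.3783 + 0.0909i, |z|^2 = 0.1514
Iter 15: z = -0.3701 + 0.0872i, |z|^2 = 0.1446
Iter 16: z = -0.3756 + 0.0915i, |z|^2 = 0.1494
Iter 17: z = -0.3723 + 0.0873i, |z|^2 = 0.1462
Did not escape in 18 iterations → in set

Answer: yes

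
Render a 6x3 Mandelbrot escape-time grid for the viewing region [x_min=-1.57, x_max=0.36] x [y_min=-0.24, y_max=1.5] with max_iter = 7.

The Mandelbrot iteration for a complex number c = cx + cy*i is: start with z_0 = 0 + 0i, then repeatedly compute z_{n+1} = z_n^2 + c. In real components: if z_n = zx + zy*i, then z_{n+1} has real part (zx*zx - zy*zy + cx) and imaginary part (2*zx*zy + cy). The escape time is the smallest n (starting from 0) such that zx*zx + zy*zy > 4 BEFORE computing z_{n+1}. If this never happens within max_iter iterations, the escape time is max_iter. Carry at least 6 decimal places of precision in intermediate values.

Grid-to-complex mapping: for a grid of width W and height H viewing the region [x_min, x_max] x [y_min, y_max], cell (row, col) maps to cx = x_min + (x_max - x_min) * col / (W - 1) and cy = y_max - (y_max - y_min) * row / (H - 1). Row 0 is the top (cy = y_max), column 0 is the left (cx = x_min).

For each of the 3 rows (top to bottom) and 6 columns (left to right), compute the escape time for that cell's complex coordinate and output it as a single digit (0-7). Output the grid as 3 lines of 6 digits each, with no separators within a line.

(row=0, col=0): c = -1.5700 + 1.5000i → escape time 1
(row=0, col=1): c = -1.1840 + 1.5000i → escape time 2
(row=0, col=2): c = -0.7980 + 1.5000i → escape time 2
(row=0, col=3): c = -0.4120 + 1.5000i → escape time 2
(row=0, col=4): c = -0.0260 + 1.5000i → escape time 2
(row=0, col=5): c = 0.3600 + 1.5000i → escape time 2
(row=1, col=0): c = -1.5700 + 0.6300i → escape time 3
(row=1, col=1): c = -1.1840 + 0.6300i → escape time 3
(row=1, col=2): c = -0.7980 + 0.6300i → escape time 5
(row=1, col=3): c = -0.4120 + 0.6300i → escape time 7
(row=1, col=4): c = -0.0260 + 0.6300i → escape time 7
(row=1, col=5): c = 0.3600 + 0.6300i → escape time 7
(row=2, col=0): c = -1.5700 + -0.2400i → escape time 5
(row=2, col=1): c = -1.1840 + -0.2400i → escape time 7
(row=2, col=2): c = -0.7980 + -0.2400i → escape time 7
(row=2, col=3): c = -0.4120 + -0.2400i → escape time 7
(row=2, col=4): c = -0.0260 + -0.2400i → escape time 7
(row=2, col=5): c = 0.3600 + -0.2400i → escape time 7

Answer: 122222
335777
577777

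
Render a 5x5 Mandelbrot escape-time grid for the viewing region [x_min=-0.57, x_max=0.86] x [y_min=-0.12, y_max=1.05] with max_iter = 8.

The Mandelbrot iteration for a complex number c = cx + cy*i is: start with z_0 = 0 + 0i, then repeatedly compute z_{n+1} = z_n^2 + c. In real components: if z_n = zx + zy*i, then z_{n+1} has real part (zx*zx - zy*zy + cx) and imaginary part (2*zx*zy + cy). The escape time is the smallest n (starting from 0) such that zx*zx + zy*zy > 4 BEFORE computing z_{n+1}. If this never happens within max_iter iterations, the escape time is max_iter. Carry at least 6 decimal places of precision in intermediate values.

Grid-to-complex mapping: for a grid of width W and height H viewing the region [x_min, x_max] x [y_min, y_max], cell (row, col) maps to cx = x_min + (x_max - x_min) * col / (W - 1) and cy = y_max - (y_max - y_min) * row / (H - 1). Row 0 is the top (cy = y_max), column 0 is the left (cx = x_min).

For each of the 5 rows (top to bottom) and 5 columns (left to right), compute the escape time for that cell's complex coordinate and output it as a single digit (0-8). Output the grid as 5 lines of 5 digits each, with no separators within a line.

(row=0, col=0): c = -0.5700 + 1.0500i → escape time 4
(row=0, col=1): c = -0.2125 + 1.0500i → escape time 6
(row=0, col=2): c = 0.1450 + 1.0500i → escape time 4
(row=0, col=3): c = 0.5025 + 1.0500i → escape time 2
(row=0, col=4): c = 0.8600 + 1.0500i → escape time 2
(row=1, col=0): c = -0.5700 + 0.7575i → escape time 6
(row=1, col=1): c = -0.2125 + 0.7575i → escape time 8
(row=1, col=2): c = 0.1450 + 0.7575i → escape time 6
(row=1, col=3): c = 0.5025 + 0.7575i → escape time 3
(row=1, col=4): c = 0.8600 + 0.7575i → escape time 2
(row=2, col=0): c = -0.5700 + 0.4650i → escape time 8
(row=2, col=1): c = -0.2125 + 0.4650i → escape time 8
(row=2, col=2): c = 0.1450 + 0.4650i → escape time 8
(row=2, col=3): c = 0.5025 + 0.4650i → escape time 5
(row=2, col=4): c = 0.8600 + 0.4650i → escape time 3
(row=3, col=0): c = -0.5700 + 0.1725i → escape time 8
(row=3, col=1): c = -0.2125 + 0.1725i → escape time 8
(row=3, col=2): c = 0.1450 + 0.1725i → escape time 8
(row=3, col=3): c = 0.5025 + 0.1725i → escape time 5
(row=3, col=4): c = 0.8600 + 0.1725i → escape time 3
(row=4, col=0): c = -0.5700 + -0.1200i → escape time 8
(row=4, col=1): c = -0.2125 + -0.1200i → escape time 8
(row=4, col=2): c = 0.1450 + -0.1200i → escape time 8
(row=4, col=3): c = 0.5025 + -0.1200i → escape time 5
(row=4, col=4): c = 0.8600 + -0.1200i → escape time 3

Answer: 46422
68632
88853
88853
88853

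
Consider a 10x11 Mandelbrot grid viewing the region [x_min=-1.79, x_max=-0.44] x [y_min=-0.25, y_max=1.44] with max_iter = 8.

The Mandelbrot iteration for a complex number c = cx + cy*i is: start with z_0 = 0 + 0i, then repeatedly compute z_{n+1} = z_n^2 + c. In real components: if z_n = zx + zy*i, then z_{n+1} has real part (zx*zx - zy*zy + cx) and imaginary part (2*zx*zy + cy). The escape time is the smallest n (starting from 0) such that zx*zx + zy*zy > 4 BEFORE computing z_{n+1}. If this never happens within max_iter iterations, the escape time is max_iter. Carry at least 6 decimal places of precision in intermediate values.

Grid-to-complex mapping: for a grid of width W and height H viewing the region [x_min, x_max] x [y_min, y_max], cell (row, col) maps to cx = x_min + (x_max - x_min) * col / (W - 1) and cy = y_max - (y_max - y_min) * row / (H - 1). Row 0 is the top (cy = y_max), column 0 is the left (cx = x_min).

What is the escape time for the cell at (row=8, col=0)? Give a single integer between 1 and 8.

Answer: 4

Derivation:
z_0 = 0 + 0i, c = -1.7900 + 0.0880i
Iter 1: z = -1.7900 + 0.0880i, |z|^2 = 3.2118
Iter 2: z = 1.4064 + -0.2270i, |z|^2 = 2.0294
Iter 3: z = 0.1363 + -0.5506i, |z|^2 = 0.3217
Iter 4: z = -2.0746 + -0.0621i, |z|^2 = 4.3078
Escaped at iteration 4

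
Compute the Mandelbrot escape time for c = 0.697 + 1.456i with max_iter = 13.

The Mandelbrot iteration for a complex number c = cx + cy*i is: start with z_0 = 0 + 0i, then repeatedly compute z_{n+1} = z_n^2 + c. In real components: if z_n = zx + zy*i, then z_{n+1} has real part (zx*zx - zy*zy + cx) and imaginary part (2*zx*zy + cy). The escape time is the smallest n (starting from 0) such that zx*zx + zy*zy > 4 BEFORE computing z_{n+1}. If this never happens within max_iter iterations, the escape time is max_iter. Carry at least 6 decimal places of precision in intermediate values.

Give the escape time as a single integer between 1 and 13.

z_0 = 0 + 0i, c = 0.6970 + 1.4560i
Iter 1: z = 0.6970 + 1.4560i, |z|^2 = 2.6057
Iter 2: z = -0.9371 + 3.4857i, |z|^2 = 13.0281
Escaped at iteration 2

Answer: 2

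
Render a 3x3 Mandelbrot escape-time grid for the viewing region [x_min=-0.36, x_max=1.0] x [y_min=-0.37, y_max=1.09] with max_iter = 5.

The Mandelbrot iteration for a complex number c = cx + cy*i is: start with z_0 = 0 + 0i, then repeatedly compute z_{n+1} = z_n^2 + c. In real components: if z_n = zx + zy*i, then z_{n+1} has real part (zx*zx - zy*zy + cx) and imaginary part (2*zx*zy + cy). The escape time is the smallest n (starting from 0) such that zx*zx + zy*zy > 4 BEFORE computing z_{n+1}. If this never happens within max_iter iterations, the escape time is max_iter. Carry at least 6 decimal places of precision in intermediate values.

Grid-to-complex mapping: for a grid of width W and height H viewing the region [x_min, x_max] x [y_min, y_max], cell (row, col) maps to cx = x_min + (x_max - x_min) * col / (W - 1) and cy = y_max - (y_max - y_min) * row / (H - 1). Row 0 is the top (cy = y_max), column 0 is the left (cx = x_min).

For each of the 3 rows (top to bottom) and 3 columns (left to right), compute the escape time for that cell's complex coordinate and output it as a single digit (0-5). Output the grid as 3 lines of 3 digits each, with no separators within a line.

(row=0, col=0): c = -0.3600 + 1.0900i → escape time 4
(row=0, col=1): c = 0.3200 + 1.0900i → escape time 3
(row=0, col=2): c = 1.0000 + 1.0900i → escape time 2
(row=1, col=0): c = -0.3600 + 0.3600i → escape time 5
(row=1, col=1): c = 0.3200 + 0.3600i → escape time 5
(row=1, col=2): c = 1.0000 + 0.3600i → escape time 2
(row=2, col=0): c = -0.3600 + -0.3700i → escape time 5
(row=2, col=1): c = 0.3200 + -0.3700i → escape time 5
(row=2, col=2): c = 1.0000 + -0.3700i → escape time 2

Answer: 432
552
552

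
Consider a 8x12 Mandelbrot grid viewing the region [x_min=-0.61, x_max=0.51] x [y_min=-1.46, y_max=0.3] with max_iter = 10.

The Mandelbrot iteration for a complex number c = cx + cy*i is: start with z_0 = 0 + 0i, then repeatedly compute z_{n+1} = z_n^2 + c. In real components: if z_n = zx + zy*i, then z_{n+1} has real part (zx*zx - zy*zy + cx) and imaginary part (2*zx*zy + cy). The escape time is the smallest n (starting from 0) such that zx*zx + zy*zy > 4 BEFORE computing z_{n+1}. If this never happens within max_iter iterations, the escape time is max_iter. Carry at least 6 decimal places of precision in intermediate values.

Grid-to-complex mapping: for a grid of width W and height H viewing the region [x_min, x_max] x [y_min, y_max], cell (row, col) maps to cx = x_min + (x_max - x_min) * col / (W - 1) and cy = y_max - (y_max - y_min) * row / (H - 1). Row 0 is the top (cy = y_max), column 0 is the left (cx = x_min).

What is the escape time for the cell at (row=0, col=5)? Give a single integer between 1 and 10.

z_0 = 0 + 0i, c = 0.1900 + 0.3000i
Iter 1: z = 0.1900 + 0.3000i, |z|^2 = 0.1261
Iter 2: z = 0.1361 + 0.4140i, |z|^2 = 0.1899
Iter 3: z = 0.0371 + 0.4127i, |z|^2 = 0.1717
Iter 4: z = 0.0211 + 0.3306i, |z|^2 = 0.1098
Iter 5: z = 0.0811 + 0.3139i, |z|^2 = 0.1051
Iter 6: z = 0.0980 + 0.3509i, |z|^2 = 0.1328
Iter 7: z = 0.0765 + 0.3688i, |z|^2 = 0.1419
Iter 8: z = 0.0598 + 0.3564i, |z|^2 = 0.1306
Iter 9: z = 0.0666 + 0.3426i, |z|^2 = 0.1218

Answer: 10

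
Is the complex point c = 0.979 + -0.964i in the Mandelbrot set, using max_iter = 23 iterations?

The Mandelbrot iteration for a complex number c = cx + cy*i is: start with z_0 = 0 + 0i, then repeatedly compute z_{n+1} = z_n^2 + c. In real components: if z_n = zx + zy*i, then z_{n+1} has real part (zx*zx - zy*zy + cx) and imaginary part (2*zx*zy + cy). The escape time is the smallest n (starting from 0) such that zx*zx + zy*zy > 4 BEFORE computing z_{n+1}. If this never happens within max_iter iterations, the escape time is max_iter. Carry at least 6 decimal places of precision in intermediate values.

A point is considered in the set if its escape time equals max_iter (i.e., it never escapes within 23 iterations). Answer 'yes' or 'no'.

Answer: no

Derivation:
z_0 = 0 + 0i, c = 0.9790 + -0.9640i
Iter 1: z = 0.9790 + -0.9640i, |z|^2 = 1.8877
Iter 2: z = 1.0081 + -2.8515i, |z|^2 = 9.1475
Escaped at iteration 2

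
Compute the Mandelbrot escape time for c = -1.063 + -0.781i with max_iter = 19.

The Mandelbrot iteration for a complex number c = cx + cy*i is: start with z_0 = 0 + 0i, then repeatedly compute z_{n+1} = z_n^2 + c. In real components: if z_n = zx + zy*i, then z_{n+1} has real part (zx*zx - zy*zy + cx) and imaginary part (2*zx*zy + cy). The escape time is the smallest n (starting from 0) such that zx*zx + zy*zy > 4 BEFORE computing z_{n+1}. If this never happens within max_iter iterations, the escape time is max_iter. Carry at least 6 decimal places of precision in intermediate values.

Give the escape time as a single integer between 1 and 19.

Answer: 3

Derivation:
z_0 = 0 + 0i, c = -1.0630 + -0.7810i
Iter 1: z = -1.0630 + -0.7810i, |z|^2 = 1.7399
Iter 2: z = -0.5430 + 0.8794i, |z|^2 = 1.0682
Iter 3: z = -1.5415 + -1.7360i, |z|^2 = 5.3900
Escaped at iteration 3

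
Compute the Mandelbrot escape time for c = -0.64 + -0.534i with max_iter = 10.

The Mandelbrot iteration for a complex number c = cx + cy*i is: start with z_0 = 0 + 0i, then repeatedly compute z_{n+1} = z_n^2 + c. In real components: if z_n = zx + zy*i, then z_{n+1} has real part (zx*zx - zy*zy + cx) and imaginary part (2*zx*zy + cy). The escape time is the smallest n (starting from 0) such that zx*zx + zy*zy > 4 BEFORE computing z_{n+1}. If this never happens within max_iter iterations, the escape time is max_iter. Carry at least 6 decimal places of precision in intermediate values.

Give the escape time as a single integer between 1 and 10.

Answer: 8

Derivation:
z_0 = 0 + 0i, c = -0.6400 + -0.5340i
Iter 1: z = -0.6400 + -0.5340i, |z|^2 = 0.6948
Iter 2: z = -0.5156 + 0.1495i, |z|^2 = 0.2882
Iter 3: z = -0.3966 + -0.6882i, |z|^2 = 0.6308
Iter 4: z = -0.9563 + 0.0118i, |z|^2 = 0.9147
Iter 5: z = 0.2744 + -0.5566i, |z|^2 = 0.3851
Iter 6: z = -0.8745 + -0.8395i, |z|^2 = 1.4694
Iter 7: z = -0.5800 + 0.9342i, |z|^2 = 1.2091
Iter 8: z = -1.1763 + -1.6176i, |z|^2 = 4.0003
Escaped at iteration 8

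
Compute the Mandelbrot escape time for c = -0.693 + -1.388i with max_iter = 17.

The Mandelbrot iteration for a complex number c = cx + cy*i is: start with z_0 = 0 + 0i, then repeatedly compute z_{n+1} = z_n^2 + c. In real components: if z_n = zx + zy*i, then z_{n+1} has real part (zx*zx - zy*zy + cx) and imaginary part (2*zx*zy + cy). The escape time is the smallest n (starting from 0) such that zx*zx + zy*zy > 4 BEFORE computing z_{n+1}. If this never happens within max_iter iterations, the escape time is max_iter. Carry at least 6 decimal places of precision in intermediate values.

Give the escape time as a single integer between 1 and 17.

z_0 = 0 + 0i, c = -0.6930 + -1.3880i
Iter 1: z = -0.6930 + -1.3880i, |z|^2 = 2.4068
Iter 2: z = -2.1393 + 0.5358i, |z|^2 = 4.8636
Escaped at iteration 2

Answer: 2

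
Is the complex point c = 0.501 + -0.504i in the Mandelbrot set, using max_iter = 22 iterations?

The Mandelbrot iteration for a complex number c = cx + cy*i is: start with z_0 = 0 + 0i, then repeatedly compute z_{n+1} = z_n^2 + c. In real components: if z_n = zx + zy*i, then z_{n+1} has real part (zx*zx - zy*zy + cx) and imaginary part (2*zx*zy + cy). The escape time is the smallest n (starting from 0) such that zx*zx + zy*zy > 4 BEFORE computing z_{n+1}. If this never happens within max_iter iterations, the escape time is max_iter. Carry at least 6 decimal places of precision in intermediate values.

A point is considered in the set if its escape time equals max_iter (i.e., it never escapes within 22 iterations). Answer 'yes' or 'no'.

Answer: no

Derivation:
z_0 = 0 + 0i, c = 0.5010 + -0.5040i
Iter 1: z = 0.5010 + -0.5040i, |z|^2 = 0.5050
Iter 2: z = 0.4980 + -1.0090i, |z|^2 = 1.2661
Iter 3: z = -0.2691 + -1.5089i, |z|^2 = 2.3493
Iter 4: z = -1.7035 + 0.3081i, |z|^2 = 2.9968
Iter 5: z = 3.3079 + -1.5538i, |z|^2 = 13.3566
Escaped at iteration 5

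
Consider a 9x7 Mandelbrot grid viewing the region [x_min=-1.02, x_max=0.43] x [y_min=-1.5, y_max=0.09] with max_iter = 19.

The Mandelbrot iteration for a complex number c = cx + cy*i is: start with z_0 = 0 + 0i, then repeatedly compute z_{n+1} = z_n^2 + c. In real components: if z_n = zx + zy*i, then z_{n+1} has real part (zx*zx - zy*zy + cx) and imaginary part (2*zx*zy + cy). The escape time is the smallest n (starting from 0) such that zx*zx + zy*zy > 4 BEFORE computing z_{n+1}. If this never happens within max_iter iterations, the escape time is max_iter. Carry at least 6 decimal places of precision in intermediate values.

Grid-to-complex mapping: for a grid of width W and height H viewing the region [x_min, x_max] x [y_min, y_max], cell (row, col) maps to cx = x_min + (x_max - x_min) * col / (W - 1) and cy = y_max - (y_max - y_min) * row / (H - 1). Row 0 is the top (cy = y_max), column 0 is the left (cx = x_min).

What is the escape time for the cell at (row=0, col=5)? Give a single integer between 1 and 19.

z_0 = 0 + 0i, c = -0.1138 + 0.0900i
Iter 1: z = -0.1138 + 0.0900i, |z|^2 = 0.0210
Iter 2: z = -0.1089 + 0.0695i, |z|^2 = 0.0167
Iter 3: z = -0.1067 + 0.0749i, |z|^2 = 0.0170
Iter 4: z = -0.1080 + 0.0740i, |z|^2 = 0.0171
Iter 5: z = -0.1076 + 0.0740i, |z|^2 = 0.0171
Iter 6: z = -0.1077 + 0.0741i, |z|^2 = 0.0171
Iter 7: z = -0.1076 + 0.0741i, |z|^2 = 0.0171
Iter 8: z = -0.1076 + 0.0741i, |z|^2 = 0.0171
Iter 9: z = -0.1076 + 0.0741i, |z|^2 = 0.0171
Iter 10: z = -0.1076 + 0.0741i, |z|^2 = 0.0171
Iter 11: z = -0.1076 + 0.0741i, |z|^2 = 0.0171
Iter 12: z = -0.1076 + 0.0741i, |z|^2 = 0.0171
Iter 13: z = -0.1076 + 0.0741i, |z|^2 = 0.0171
Iter 14: z = -0.1076 + 0.0741i, |z|^2 = 0.0171
Iter 15: z = -0.1076 + 0.0741i, |z|^2 = 0.0171
Iter 16: z = -0.1076 + 0.0741i, |z|^2 = 0.0171
Iter 17: z = -0.1076 + 0.0741i, |z|^2 = 0.0171
Iter 18: z = -0.1076 + 0.0741i, |z|^2 = 0.0171

Answer: 19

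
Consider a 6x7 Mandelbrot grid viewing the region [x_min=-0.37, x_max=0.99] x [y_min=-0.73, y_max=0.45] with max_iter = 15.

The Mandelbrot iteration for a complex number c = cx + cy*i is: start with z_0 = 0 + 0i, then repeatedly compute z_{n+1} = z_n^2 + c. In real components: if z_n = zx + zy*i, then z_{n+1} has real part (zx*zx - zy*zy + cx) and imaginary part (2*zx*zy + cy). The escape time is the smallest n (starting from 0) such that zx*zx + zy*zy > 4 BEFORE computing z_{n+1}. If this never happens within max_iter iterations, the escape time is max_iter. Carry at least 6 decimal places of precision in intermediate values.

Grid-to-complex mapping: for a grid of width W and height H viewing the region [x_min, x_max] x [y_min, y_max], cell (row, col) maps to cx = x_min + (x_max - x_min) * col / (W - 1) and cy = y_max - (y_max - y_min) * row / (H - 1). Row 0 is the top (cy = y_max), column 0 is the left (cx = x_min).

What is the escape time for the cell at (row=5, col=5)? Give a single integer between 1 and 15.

Answer: 2

Derivation:
z_0 = 0 + 0i, c = 0.9900 + -0.5333i
Iter 1: z = 0.9900 + -0.5333i, |z|^2 = 1.2645
Iter 2: z = 1.6857 + -1.5893i, |z|^2 = 5.3674
Escaped at iteration 2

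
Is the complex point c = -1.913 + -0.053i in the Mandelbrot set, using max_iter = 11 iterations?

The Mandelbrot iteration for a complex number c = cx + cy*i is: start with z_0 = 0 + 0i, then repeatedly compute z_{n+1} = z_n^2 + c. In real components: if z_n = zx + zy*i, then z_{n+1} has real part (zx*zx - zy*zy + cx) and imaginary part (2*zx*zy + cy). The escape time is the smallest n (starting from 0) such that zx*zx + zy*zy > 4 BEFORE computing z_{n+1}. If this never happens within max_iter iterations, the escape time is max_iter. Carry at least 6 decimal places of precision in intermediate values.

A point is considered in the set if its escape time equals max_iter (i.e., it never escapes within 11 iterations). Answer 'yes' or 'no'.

Answer: no

Derivation:
z_0 = 0 + 0i, c = -1.9130 + -0.0530i
Iter 1: z = -1.9130 + -0.0530i, |z|^2 = 3.6624
Iter 2: z = 1.7438 + 0.1498i, |z|^2 = 3.0631
Iter 3: z = 1.1053 + 0.4694i, |z|^2 = 1.4419
Iter 4: z = -0.9117 + 0.9845i, |z|^2 = 1.8004
Iter 5: z = -2.0511 + -1.8481i, |z|^2 = 7.6227
Escaped at iteration 5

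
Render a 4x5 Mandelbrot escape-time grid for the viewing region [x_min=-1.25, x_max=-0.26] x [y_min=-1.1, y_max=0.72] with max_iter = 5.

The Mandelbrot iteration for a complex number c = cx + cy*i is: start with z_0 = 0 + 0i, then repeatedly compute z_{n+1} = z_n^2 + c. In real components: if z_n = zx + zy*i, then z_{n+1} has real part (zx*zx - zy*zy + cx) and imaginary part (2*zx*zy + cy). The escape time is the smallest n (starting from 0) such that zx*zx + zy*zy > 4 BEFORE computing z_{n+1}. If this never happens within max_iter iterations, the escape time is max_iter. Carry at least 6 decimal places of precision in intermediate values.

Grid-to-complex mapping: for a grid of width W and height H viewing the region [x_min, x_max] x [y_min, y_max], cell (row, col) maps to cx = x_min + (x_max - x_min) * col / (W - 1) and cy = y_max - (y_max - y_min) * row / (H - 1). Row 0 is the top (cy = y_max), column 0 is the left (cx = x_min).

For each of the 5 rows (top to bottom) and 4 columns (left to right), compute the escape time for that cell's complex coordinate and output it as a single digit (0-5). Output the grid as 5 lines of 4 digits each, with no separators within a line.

(row=0, col=0): c = -1.2500 + 0.7200i → escape time 3
(row=0, col=1): c = -0.9200 + 0.7200i → escape time 4
(row=0, col=2): c = -0.5900 + 0.7200i → escape time 5
(row=0, col=3): c = -0.2600 + 0.7200i → escape time 5
(row=1, col=0): c = -1.2500 + 0.2650i → escape time 5
(row=1, col=1): c = -0.9200 + 0.2650i → escape time 5
(row=1, col=2): c = -0.5900 + 0.2650i → escape time 5
(row=1, col=3): c = -0.2600 + 0.2650i → escape time 5
(row=2, col=0): c = -1.2500 + -0.1900i → escape time 5
(row=2, col=1): c = -0.9200 + -0.1900i → escape time 5
(row=2, col=2): c = -0.5900 + -0.1900i → escape time 5
(row=2, col=3): c = -0.2600 + -0.1900i → escape time 5
(row=3, col=0): c = -1.2500 + -0.6450i → escape time 3
(row=3, col=1): c = -0.9200 + -0.6450i → escape time 4
(row=3, col=2): c = -0.5900 + -0.6450i → escape time 5
(row=3, col=3): c = -0.2600 + -0.6450i → escape time 5
(row=4, col=0): c = -1.2500 + -1.1000i → escape time 3
(row=4, col=1): c = -0.9200 + -1.1000i → escape time 3
(row=4, col=2): c = -0.5900 + -1.1000i → escape time 3
(row=4, col=3): c = -0.2600 + -1.1000i → escape time 5

Answer: 3455
5555
5555
3455
3335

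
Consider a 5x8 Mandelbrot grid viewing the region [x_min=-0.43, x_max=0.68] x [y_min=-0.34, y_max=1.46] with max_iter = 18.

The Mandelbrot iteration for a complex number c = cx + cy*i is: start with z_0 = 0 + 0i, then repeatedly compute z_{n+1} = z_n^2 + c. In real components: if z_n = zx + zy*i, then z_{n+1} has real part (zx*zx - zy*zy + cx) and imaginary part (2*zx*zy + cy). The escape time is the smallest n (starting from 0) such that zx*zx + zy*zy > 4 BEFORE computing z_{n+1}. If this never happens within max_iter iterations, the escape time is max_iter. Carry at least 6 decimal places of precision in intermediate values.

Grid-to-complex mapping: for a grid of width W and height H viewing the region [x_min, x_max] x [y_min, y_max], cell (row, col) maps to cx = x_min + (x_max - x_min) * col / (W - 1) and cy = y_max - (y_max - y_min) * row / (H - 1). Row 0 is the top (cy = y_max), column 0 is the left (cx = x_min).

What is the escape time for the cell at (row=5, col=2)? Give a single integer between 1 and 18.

z_0 = 0 + 0i, c = 0.1250 + 0.1743i
Iter 1: z = 0.1250 + 0.1743i, |z|^2 = 0.0460
Iter 2: z = 0.1102 + 0.2179i, |z|^2 = 0.0596
Iter 3: z = 0.0897 + 0.2223i, |z|^2 = 0.0575
Iter 4: z = 0.0836 + 0.2142i, |z|^2 = 0.0529
Iter 5: z = 0.0861 + 0.2101i, |z|^2 = 0.0516
Iter 6: z = 0.0883 + 0.2105i, |z|^2 = 0.0521
Iter 7: z = 0.0885 + 0.2114i, |z|^2 = 0.0525
Iter 8: z = 0.0881 + 0.2117i, |z|^2 = 0.0526
Iter 9: z = 0.0879 + 0.2116i, |z|^2 = 0.0525
Iter 10: z = 0.0880 + 0.2115i, |z|^2 = 0.0525
Iter 11: z = 0.0880 + 0.2115i, |z|^2 = 0.0525
Iter 12: z = 0.0880 + 0.2115i, |z|^2 = 0.0525
Iter 13: z = 0.0880 + 0.2115i, |z|^2 = 0.0525
Iter 14: z = 0.0880 + 0.2115i, |z|^2 = 0.0525
Iter 15: z = 0.0880 + 0.2115i, |z|^2 = 0.0525
Iter 16: z = 0.0880 + 0.2115i, |z|^2 = 0.0525
Iter 17: z = 0.0880 + 0.2115i, |z|^2 = 0.0525

Answer: 18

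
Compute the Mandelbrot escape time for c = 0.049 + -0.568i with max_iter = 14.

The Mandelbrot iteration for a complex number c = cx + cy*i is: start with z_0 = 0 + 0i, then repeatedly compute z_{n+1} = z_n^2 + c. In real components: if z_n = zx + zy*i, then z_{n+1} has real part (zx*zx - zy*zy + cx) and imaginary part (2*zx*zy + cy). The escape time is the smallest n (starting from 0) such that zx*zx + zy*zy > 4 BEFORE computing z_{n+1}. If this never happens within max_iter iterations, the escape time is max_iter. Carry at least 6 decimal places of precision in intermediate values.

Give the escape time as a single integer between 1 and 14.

z_0 = 0 + 0i, c = 0.0490 + -0.5680i
Iter 1: z = 0.0490 + -0.5680i, |z|^2 = 0.3250
Iter 2: z = -0.2712 + -0.6237i, |z|^2 = 0.4625
Iter 3: z = -0.2664 + -0.2297i, |z|^2 = 0.1237
Iter 4: z = 0.0672 + -0.4456i, |z|^2 = 0.2031
Iter 5: z = -0.1451 + -0.6279i, |z|^2 = 0.4153
Iter 6: z = -0.3242 + -0.3858i, |z|^2 = 0.2540
Iter 7: z = 0.0052 + -0.3178i, |z|^2 = 0.1010
Iter 8: z = -0.0520 + -0.5713i, |z|^2 = 0.3291
Iter 9: z = -0.2747 + -0.5086i, |z|^2 = 0.3341
Iter 10: z = -0.1342 + -0.2886i, |z|^2 = 0.1013
Iter 11: z = -0.0163 + -0.4905i, |z|^2 = 0.2409
Iter 12: z = -0.1914 + -0.5521i, |z|^2 = 0.3414
Iter 13: z = -0.2191 + -0.3567i, |z|^2 = 0.1753

Answer: 14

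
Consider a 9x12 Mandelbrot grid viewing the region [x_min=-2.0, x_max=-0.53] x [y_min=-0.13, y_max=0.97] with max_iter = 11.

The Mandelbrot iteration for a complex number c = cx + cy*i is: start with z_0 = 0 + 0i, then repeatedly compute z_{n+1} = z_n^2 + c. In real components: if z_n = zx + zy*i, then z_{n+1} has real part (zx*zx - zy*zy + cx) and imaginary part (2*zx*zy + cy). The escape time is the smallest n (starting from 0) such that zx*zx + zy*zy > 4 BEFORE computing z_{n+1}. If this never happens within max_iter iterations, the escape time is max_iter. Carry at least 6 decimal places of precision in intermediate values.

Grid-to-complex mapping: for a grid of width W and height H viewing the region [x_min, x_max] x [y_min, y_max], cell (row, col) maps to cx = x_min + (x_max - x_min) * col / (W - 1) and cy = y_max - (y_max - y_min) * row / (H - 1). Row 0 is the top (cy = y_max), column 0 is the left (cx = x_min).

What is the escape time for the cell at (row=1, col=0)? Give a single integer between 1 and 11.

z_0 = 0 + 0i, c = -2.0000 + 0.8700i
Iter 1: z = -2.0000 + 0.8700i, |z|^2 = 4.7569
Escaped at iteration 1

Answer: 1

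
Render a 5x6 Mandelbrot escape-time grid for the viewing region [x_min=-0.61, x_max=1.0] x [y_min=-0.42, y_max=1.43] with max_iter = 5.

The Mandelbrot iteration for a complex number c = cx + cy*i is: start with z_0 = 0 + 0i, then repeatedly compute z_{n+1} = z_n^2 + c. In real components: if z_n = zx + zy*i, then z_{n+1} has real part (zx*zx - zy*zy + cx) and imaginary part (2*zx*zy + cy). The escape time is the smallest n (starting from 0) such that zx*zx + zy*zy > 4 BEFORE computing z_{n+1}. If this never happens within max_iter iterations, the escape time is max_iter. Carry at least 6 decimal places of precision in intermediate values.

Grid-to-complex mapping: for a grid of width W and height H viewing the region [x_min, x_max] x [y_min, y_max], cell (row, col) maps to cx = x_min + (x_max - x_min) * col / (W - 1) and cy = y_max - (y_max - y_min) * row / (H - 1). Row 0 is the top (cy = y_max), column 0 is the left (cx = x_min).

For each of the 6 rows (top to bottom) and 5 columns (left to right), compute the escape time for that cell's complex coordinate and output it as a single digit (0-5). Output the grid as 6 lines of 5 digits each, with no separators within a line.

Answer: 22222
35422
55532
55542
55542
55542

Derivation:
(row=0, col=0): c = -0.6100 + 1.4300i → escape time 2
(row=0, col=1): c = -0.2075 + 1.4300i → escape time 2
(row=0, col=2): c = 0.1950 + 1.4300i → escape time 2
(row=0, col=3): c = 0.5975 + 1.4300i → escape time 2
(row=0, col=4): c = 1.0000 + 1.4300i → escape time 2
(row=1, col=0): c = -0.6100 + 1.0600i → escape time 3
(row=1, col=1): c = -0.2075 + 1.0600i → escape time 5
(row=1, col=2): c = 0.1950 + 1.0600i → escape time 4
(row=1, col=3): c = 0.5975 + 1.0600i → escape time 2
(row=1, col=4): c = 1.0000 + 1.0600i → escape time 2
(row=2, col=0): c = -0.6100 + 0.6900i → escape time 5
(row=2, col=1): c = -0.2075 + 0.6900i → escape time 5
(row=2, col=2): c = 0.1950 + 0.6900i → escape time 5
(row=2, col=3): c = 0.5975 + 0.6900i → escape time 3
(row=2, col=4): c = 1.0000 + 0.6900i → escape time 2
(row=3, col=0): c = -0.6100 + 0.3200i → escape time 5
(row=3, col=1): c = -0.2075 + 0.3200i → escape time 5
(row=3, col=2): c = 0.1950 + 0.3200i → escape time 5
(row=3, col=3): c = 0.5975 + 0.3200i → escape time 4
(row=3, col=4): c = 1.0000 + 0.3200i → escape time 2
(row=4, col=0): c = -0.6100 + -0.0500i → escape time 5
(row=4, col=1): c = -0.2075 + -0.0500i → escape time 5
(row=4, col=2): c = 0.1950 + -0.0500i → escape time 5
(row=4, col=3): c = 0.5975 + -0.0500i → escape time 4
(row=4, col=4): c = 1.0000 + -0.0500i → escape time 2
(row=5, col=0): c = -0.6100 + -0.4200i → escape time 5
(row=5, col=1): c = -0.2075 + -0.4200i → escape time 5
(row=5, col=2): c = 0.1950 + -0.4200i → escape time 5
(row=5, col=3): c = 0.5975 + -0.4200i → escape time 4
(row=5, col=4): c = 1.0000 + -0.4200i → escape time 2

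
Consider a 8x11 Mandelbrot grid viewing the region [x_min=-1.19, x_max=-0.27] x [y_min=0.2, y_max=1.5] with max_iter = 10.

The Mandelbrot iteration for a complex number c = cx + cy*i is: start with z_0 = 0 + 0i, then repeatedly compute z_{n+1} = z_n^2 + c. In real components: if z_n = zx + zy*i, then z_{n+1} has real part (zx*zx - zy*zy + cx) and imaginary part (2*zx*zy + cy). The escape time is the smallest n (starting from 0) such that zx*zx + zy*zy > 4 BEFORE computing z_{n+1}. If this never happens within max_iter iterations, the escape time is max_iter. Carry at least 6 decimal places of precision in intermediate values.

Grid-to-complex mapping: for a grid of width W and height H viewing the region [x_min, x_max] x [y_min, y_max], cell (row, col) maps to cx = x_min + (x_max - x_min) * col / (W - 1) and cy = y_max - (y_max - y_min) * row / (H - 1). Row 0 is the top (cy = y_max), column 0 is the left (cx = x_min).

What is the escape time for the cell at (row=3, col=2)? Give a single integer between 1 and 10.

Answer: 3

Derivation:
z_0 = 0 + 0i, c = -0.9271 + 1.1100i
Iter 1: z = -0.9271 + 1.1100i, |z|^2 = 2.0917
Iter 2: z = -1.2996 + -0.9483i, |z|^2 = 2.5883
Iter 3: z = -0.1372 + 3.5748i, |z|^2 = 12.7981
Escaped at iteration 3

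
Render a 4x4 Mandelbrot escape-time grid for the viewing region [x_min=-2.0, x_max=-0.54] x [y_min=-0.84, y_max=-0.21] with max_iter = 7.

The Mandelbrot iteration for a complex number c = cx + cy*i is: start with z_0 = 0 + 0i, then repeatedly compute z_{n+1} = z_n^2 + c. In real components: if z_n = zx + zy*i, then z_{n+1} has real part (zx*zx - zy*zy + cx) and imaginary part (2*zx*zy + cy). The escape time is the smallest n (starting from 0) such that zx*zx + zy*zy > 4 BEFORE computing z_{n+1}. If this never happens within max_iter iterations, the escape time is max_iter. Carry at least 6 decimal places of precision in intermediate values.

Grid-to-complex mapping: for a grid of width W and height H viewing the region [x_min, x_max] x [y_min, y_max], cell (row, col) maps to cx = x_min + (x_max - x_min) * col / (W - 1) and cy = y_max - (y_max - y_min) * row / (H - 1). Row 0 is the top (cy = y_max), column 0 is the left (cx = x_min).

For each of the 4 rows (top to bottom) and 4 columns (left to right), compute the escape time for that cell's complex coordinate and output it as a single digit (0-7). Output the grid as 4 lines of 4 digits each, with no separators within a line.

(row=0, col=0): c = -2.0000 + -0.2100i → escape time 1
(row=0, col=1): c = -1.5133 + -0.2100i → escape time 5
(row=0, col=2): c = -1.0267 + -0.2100i → escape time 7
(row=0, col=3): c = -0.5400 + -0.2100i → escape time 7
(row=1, col=0): c = -2.0000 + -0.4200i → escape time 1
(row=1, col=1): c = -1.5133 + -0.4200i → escape time 4
(row=1, col=2): c = -1.0267 + -0.4200i → escape time 6
(row=1, col=3): c = -0.5400 + -0.4200i → escape time 7
(row=2, col=0): c = -2.0000 + -0.6300i → escape time 1
(row=2, col=1): c = -1.5133 + -0.6300i → escape time 3
(row=2, col=2): c = -1.0267 + -0.6300i → escape time 4
(row=2, col=3): c = -0.5400 + -0.6300i → escape time 7
(row=3, col=0): c = -2.0000 + -0.8400i → escape time 1
(row=3, col=1): c = -1.5133 + -0.8400i → escape time 3
(row=3, col=2): c = -1.0267 + -0.8400i → escape time 3
(row=3, col=3): c = -0.5400 + -0.8400i → escape time 4

Answer: 1577
1467
1347
1334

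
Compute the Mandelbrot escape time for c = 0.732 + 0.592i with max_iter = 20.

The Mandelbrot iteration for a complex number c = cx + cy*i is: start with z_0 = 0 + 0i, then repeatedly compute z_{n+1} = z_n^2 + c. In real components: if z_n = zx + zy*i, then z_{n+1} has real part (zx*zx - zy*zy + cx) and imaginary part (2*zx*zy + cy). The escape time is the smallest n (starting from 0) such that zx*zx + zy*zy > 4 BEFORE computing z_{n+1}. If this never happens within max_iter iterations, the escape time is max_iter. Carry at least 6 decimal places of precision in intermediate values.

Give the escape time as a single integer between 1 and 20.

z_0 = 0 + 0i, c = 0.7320 + 0.5920i
Iter 1: z = 0.7320 + 0.5920i, |z|^2 = 0.8863
Iter 2: z = 0.9174 + 1.4587i, |z|^2 = 2.9693
Iter 3: z = -0.5542 + 3.2683i, |z|^2 = 10.9888
Escaped at iteration 3

Answer: 3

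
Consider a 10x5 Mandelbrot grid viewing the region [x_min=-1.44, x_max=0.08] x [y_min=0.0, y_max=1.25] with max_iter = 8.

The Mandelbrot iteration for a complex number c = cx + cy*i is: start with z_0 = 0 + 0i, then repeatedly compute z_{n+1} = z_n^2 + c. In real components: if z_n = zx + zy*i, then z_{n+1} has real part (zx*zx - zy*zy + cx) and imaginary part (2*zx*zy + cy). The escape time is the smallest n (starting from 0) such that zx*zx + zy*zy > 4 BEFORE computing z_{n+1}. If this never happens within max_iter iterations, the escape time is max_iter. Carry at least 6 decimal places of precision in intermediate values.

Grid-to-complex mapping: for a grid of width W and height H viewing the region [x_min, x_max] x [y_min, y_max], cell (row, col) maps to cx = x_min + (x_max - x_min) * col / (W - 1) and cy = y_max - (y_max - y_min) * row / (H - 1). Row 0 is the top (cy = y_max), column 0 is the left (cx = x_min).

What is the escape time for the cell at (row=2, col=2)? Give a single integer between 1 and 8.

z_0 = 0 + 0i, c = -1.1022 + 0.6250i
Iter 1: z = -1.1022 + 0.6250i, |z|^2 = 1.6055
Iter 2: z = -0.2780 + -0.7528i, |z|^2 = 0.6439
Iter 3: z = -1.5916 + 1.0435i, |z|^2 = 3.6222
Iter 4: z = 0.3423 + -2.6967i, |z|^2 = 7.3892
Escaped at iteration 4

Answer: 4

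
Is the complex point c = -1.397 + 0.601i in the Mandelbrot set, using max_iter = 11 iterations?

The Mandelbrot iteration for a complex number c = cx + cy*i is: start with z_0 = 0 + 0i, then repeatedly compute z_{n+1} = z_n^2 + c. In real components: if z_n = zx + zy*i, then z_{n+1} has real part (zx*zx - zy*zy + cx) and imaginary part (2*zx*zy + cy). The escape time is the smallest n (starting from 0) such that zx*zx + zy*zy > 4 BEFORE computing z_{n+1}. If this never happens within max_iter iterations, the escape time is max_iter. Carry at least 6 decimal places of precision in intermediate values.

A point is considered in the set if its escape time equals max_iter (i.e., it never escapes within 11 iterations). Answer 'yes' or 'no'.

z_0 = 0 + 0i, c = -1.3970 + 0.6010i
Iter 1: z = -1.3970 + 0.6010i, |z|^2 = 2.3128
Iter 2: z = 0.1934 + -1.0782i, |z|^2 = 1.1999
Iter 3: z = -2.5221 + 0.1839i, |z|^2 = 6.3948
Escaped at iteration 3

Answer: no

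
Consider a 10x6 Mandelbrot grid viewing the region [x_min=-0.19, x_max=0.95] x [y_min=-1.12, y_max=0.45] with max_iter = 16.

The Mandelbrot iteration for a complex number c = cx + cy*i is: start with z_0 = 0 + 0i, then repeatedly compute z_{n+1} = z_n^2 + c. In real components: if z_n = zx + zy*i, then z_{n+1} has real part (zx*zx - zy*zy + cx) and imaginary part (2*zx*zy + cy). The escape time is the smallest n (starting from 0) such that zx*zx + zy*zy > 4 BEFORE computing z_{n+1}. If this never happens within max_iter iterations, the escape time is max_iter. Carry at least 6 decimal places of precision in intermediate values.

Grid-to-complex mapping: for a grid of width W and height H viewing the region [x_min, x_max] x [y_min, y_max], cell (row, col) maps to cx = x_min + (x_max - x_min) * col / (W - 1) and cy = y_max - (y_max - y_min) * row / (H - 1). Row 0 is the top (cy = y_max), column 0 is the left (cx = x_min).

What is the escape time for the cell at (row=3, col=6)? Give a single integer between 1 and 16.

z_0 = 0 + 0i, c = 0.5700 + -0.4920i
Iter 1: z = 0.5700 + -0.4920i, |z|^2 = 0.5670
Iter 2: z = 0.6528 + -1.0529i, |z|^2 = 1.5348
Iter 3: z = -0.1124 + -1.8667i, |z|^2 = 3.4973
Iter 4: z = -2.9020 + -0.0725i, |z|^2 = 8.4269
Escaped at iteration 4

Answer: 4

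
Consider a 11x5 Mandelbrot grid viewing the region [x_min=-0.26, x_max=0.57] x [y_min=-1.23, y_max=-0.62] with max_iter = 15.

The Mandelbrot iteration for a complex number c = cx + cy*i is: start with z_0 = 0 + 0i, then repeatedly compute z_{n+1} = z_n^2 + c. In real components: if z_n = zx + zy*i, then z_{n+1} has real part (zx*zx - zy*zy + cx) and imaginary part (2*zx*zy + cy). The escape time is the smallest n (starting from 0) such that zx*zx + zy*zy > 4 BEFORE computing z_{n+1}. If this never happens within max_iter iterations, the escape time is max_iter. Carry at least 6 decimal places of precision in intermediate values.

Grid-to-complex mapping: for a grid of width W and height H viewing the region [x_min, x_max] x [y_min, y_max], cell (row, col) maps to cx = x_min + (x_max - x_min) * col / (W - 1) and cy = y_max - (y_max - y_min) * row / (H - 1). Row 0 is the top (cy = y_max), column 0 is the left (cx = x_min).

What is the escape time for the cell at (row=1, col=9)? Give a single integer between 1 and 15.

z_0 = 0 + 0i, c = 0.4870 + -0.7725i
Iter 1: z = 0.4870 + -0.7725i, |z|^2 = 0.8339
Iter 2: z = 0.1274 + -1.5249i, |z|^2 = 2.3416
Iter 3: z = -1.8221 + -1.1611i, |z|^2 = 4.6683
Escaped at iteration 3

Answer: 3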